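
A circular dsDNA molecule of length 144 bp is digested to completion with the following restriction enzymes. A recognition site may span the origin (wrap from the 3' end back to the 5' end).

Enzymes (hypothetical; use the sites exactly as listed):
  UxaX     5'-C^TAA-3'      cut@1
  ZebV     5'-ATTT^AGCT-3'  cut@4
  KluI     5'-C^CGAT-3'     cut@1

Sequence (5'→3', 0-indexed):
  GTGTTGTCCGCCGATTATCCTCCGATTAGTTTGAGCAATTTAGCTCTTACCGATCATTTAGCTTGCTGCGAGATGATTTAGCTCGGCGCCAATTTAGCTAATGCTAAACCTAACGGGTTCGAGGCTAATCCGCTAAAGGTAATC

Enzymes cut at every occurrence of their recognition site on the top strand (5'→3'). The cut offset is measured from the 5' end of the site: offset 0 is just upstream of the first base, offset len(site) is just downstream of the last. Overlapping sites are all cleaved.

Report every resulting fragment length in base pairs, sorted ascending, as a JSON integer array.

[3,6,6,8,9,9,11,15,16,19,20,22]

Site scan:
  UxaX (CTAA, off=1): starts [97, 103, 109, 124, 132] → cuts [98, 104, 110, 125, 133]
  ZebV (ATTTAGCT, off=4): starts [37, 55, 75, 91] → cuts [41, 59, 79, 95]
  KluI (CCGAT, off=1): starts [10, 21, 49] → cuts [11, 22, 50]

Pooled cuts: [11, 22, 41, 50, 59, 79, 95, 98, 104, 110, 125, 133]

Fragment lengths:
  11→22: 11 bp
  22→41: 19 bp
  41→50: 9 bp
  50→59: 9 bp
  59→79: 20 bp
  79→95: 16 bp
  95→98: 3 bp
  98→104: 6 bp
  104→110: 6 bp
  110→125: 15 bp
  125→133: 8 bp
  133→11 (wrap): 144-133+11 = 22 bp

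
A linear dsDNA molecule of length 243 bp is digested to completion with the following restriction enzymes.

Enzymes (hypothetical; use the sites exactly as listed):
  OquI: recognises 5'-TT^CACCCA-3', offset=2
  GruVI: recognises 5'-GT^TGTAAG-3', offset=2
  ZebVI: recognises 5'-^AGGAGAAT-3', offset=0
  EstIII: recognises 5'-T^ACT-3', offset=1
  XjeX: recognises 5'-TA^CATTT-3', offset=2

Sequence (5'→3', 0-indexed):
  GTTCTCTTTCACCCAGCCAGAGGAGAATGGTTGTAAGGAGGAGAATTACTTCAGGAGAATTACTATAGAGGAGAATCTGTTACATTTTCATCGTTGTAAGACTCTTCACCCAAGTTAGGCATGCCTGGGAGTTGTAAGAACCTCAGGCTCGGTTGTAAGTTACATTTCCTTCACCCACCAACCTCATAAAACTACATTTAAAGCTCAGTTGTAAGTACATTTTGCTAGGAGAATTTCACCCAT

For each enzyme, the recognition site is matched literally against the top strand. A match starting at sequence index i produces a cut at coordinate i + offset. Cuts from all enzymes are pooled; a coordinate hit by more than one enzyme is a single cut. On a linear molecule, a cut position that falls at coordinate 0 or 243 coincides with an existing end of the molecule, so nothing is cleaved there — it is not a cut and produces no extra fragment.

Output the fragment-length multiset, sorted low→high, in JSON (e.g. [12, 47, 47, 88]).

[5,7,7,7,8,9,9,9,9,9,9,10,11,11,12,12,14,15,21,23,26]

Scan for sites:
  OquI (TTCACCCA, off=2): starts [7, 104, 169, 234] → cuts [9, 106, 171, 236]
  GruVI (GTTGTAAG, off=2): starts [29, 92, 130, 151, 207] → cuts [31, 94, 132, 153, 209]
  ZebVI (AGGAGAAT, off=0): starts [20, 38, 52, 68, 226] → cuts [20, 38, 52, 68, 226]
  EstIII (TACT, off=1): starts [46, 60] → cuts [47, 61]
  XjeX (TACATTT, off=2): starts [80, 160, 192, 215] → cuts [82, 162, 194, 217]

Pooled cuts: [9, 20, 31, 38, 47, 52, 61, 68, 82, 94, 106, 132, 153, 162, 171, 194, 209, 217, 226, 236]

Fragments:
  [0,9): 9 bp
  [9,20): 11 bp
  [20,31): 11 bp
  [31,38): 7 bp
  [38,47): 9 bp
  [47,52): 5 bp
  [52,61): 9 bp
  [61,68): 7 bp
  [68,82): 14 bp
  [82,94): 12 bp
  [94,106): 12 bp
  [106,132): 26 bp
  [132,153): 21 bp
  [153,162): 9 bp
  [162,171): 9 bp
  [171,194): 23 bp
  [194,209): 15 bp
  [209,217): 8 bp
  [217,226): 9 bp
  [226,236): 10 bp
  [236,243): 7 bp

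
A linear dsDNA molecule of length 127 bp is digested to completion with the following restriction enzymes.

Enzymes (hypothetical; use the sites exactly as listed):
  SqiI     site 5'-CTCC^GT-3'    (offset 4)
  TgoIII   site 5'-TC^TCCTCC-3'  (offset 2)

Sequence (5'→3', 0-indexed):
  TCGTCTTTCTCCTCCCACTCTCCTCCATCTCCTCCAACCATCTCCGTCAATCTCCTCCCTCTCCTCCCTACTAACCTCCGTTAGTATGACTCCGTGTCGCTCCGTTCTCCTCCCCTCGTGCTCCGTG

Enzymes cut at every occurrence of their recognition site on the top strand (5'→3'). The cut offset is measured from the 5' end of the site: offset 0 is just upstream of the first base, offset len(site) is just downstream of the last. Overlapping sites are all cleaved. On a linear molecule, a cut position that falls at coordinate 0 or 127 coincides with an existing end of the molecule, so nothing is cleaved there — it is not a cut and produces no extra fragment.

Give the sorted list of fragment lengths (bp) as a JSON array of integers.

[3,4,7,9,9,9,10,11,14,16,17,18]

Per-enzyme occurrences:
  SqiI CTCCGT/4: at [41, 75, 89, 99, 120] ⇒ [45, 79, 93, 103, 124]
  TgoIII TCTCCTCC/2: at [7, 18, 27, 50, 59, 105] ⇒ [9, 20, 29, 52, 61, 107]

Pooled cuts: [9, 20, 29, 45, 52, 61, 79, 93, 103, 107, 124]

Fragments:
  [0,9): 9 bp
  [9,20): 11 bp
  [20,29): 9 bp
  [29,45): 16 bp
  [45,52): 7 bp
  [52,61): 9 bp
  [61,79): 18 bp
  [79,93): 14 bp
  [93,103): 10 bp
  [103,107): 4 bp
  [107,124): 17 bp
  [124,127): 3 bp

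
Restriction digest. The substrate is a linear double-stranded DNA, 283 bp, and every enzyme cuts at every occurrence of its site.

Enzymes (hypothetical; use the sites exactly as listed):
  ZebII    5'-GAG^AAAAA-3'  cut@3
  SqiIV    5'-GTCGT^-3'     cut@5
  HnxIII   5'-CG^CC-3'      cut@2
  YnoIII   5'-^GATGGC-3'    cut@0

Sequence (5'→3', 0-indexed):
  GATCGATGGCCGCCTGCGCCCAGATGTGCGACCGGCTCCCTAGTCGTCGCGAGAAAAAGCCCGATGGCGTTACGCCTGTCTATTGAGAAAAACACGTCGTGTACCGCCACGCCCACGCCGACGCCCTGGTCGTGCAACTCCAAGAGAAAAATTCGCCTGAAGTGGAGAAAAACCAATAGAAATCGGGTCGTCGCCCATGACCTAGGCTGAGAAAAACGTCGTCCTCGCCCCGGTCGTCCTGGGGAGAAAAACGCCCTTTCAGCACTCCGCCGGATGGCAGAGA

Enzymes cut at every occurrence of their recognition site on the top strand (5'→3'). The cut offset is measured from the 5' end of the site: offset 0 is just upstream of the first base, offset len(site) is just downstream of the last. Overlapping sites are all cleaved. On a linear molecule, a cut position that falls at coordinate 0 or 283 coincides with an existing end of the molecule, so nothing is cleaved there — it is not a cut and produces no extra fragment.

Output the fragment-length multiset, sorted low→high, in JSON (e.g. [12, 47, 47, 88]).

[2,3,4,5,5,6,6,6,6,6,7,8,9,9,9,10,10,11,11,12,12,13,13,13,16,18,24,29]

Scan for sites:
  ZebII (GAGAAAAA, off=3): starts [50, 84, 143, 164, 208, 243] → cuts [53, 87, 146, 167, 211, 246]
  SqiIV (GTCGT, off=5): starts [42, 95, 128, 186, 217, 232] → cuts [47, 100, 133, 191, 222, 237]
  HnxIII (CGCC, off=2): starts [10, 16, 72, 104, 109, 115, 121, 153, 191, 225, 251, 267] → cuts [12, 18, 74, 106, 111, 117, 123, 155, 193, 227, 253, 269]
  YnoIII (GATGGC, off=0): starts [4, 62, 272] → cuts [4, 62, 272]

Pooled cuts: [4, 12, 18, 47, 53, 62, 74, 87, 100, 106, 111, 117, 123, 133, 146, 155, 167, 191, 193, 211, 222, 227, 237, 246, 253, 269, 272]

Fragment lengths:
  [0,4): 4 bp
  [4,12): 8 bp
  [12,18): 6 bp
  [18,47): 29 bp
  [47,53): 6 bp
  [53,62): 9 bp
  [62,74): 12 bp
  [74,87): 13 bp
  [87,100): 13 bp
  [100,106): 6 bp
  [106,111): 5 bp
  [111,117): 6 bp
  [117,123): 6 bp
  [123,133): 10 bp
  [133,146): 13 bp
  [146,155): 9 bp
  [155,167): 12 bp
  [167,191): 24 bp
  [191,193): 2 bp
  [193,211): 18 bp
  [211,222): 11 bp
  [222,227): 5 bp
  [227,237): 10 bp
  [237,246): 9 bp
  [246,253): 7 bp
  [253,269): 16 bp
  [269,272): 3 bp
  [272,283): 11 bp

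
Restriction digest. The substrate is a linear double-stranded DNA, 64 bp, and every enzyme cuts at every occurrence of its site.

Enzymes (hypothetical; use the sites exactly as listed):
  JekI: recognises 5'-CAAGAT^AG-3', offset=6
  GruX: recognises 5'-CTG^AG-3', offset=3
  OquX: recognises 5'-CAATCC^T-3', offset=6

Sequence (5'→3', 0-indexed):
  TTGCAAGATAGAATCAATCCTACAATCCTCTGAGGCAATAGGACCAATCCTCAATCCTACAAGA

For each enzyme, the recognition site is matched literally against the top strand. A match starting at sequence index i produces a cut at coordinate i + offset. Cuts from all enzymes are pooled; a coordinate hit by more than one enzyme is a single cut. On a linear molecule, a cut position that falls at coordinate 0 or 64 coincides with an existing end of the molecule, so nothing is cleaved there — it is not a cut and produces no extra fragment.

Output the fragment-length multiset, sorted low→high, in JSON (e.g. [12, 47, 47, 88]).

Per-enzyme occurrences:
  JekI CAAGATAG/6: at [3] ⇒ [9]
  GruX CTGAG/3: at [29] ⇒ [32]
  OquX CAATCCT/6: at [14, 22, 44, 51] ⇒ [20, 28, 50, 57]

All cut coordinates (distinct, sorted): [9, 20, 28, 32, 50, 57]

Fragments:
  [0,9): 9 bp
  [9,20): 11 bp
  [20,28): 8 bp
  [28,32): 4 bp
  [32,50): 18 bp
  [50,57): 7 bp
  [57,64): 7 bp

[4,7,7,8,9,11,18]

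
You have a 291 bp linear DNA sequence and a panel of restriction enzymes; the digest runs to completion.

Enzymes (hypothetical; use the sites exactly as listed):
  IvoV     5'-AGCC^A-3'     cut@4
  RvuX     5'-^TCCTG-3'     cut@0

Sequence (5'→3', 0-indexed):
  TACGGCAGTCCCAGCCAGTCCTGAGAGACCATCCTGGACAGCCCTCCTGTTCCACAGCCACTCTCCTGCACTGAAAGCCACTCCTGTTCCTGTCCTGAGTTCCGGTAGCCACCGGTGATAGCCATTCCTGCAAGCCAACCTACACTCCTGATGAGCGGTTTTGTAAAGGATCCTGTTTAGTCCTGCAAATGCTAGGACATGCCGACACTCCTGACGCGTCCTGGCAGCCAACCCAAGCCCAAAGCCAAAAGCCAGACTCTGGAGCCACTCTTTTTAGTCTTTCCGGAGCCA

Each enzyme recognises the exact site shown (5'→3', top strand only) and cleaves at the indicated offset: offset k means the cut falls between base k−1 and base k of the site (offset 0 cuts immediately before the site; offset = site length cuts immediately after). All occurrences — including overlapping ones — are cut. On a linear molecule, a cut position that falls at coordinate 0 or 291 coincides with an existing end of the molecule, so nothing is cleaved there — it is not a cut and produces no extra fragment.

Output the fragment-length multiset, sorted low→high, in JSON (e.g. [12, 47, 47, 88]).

[1,2,2,2,4,5,6,7,9,10,10,11,11,13,13,13,13,15,16,16,17,18,24,25,28]

Site scan:
  IvoV AGCCA/4: at [12, 55, 75, 106, 119, 132, 225, 242, 249, 262, 286] ⇒ [16, 59, 79, 110, 123, 136, 229, 246, 253, 266, 290]
  RvuX TCCTG/0: at [18, 31, 44, 63, 81, 87, 92, 125, 145, 170, 180, 208, 218] ⇒ [18, 31, 44, 63, 81, 87, 92, 125, 145, 170, 180, 208, 218]

All cut coordinates (distinct, sorted): [16, 18, 31, 44, 59, 63, 79, 81, 87, 92, 110, 123, 125, 136, 145, 170, 180, 208, 218, 229, 246, 253, 266, 290]

Fragments:
  [0,16): 16 bp
  [16,18): 2 bp
  [18,31): 13 bp
  [31,44): 13 bp
  [44,59): 15 bp
  [59,63): 4 bp
  [63,79): 16 bp
  [79,81): 2 bp
  [81,87): 6 bp
  [87,92): 5 bp
  [92,110): 18 bp
  [110,123): 13 bp
  [123,125): 2 bp
  [125,136): 11 bp
  [136,145): 9 bp
  [145,170): 25 bp
  [170,180): 10 bp
  [180,208): 28 bp
  [208,218): 10 bp
  [218,229): 11 bp
  [229,246): 17 bp
  [246,253): 7 bp
  [253,266): 13 bp
  [266,290): 24 bp
  [290,291): 1 bp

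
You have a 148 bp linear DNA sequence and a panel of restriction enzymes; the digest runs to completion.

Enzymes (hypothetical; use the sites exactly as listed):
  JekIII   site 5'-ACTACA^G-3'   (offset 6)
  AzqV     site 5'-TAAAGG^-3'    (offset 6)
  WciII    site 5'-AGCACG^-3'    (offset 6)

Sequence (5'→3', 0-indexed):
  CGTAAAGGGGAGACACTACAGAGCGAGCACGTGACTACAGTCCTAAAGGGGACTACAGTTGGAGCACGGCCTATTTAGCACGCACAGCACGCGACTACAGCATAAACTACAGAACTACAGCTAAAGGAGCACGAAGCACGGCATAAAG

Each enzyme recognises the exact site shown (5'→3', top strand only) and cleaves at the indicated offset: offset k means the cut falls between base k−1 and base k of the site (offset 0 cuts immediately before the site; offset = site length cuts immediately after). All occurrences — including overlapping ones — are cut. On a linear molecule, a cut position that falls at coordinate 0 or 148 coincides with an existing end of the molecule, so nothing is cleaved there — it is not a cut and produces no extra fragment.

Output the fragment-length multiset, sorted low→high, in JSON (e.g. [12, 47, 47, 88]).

Scan for sites:
  JekIII (ACTACAG, off=6): starts [14, 33, 51, 93, 105, 113] → cuts [20, 39, 57, 99, 111, 119]
  AzqV (TAAAGG, off=6): starts [2, 43, 121] → cuts [8, 49, 127]
  WciII (AGCACG, off=6): starts [25, 62, 76, 85, 127, 134] → cuts [31, 68, 82, 91, 133, 140]

Pooled cuts: [8, 20, 31, 39, 49, 57, 68, 82, 91, 99, 111, 119, 127, 133, 140]

Fragment lengths:
  [0,8): 8 bp
  [8,20): 12 bp
  [20,31): 11 bp
  [31,39): 8 bp
  [39,49): 10 bp
  [49,57): 8 bp
  [57,68): 11 bp
  [68,82): 14 bp
  [82,91): 9 bp
  [91,99): 8 bp
  [99,111): 12 bp
  [111,119): 8 bp
  [119,127): 8 bp
  [127,133): 6 bp
  [133,140): 7 bp
  [140,148): 8 bp

[6,7,8,8,8,8,8,8,8,9,10,11,11,12,12,14]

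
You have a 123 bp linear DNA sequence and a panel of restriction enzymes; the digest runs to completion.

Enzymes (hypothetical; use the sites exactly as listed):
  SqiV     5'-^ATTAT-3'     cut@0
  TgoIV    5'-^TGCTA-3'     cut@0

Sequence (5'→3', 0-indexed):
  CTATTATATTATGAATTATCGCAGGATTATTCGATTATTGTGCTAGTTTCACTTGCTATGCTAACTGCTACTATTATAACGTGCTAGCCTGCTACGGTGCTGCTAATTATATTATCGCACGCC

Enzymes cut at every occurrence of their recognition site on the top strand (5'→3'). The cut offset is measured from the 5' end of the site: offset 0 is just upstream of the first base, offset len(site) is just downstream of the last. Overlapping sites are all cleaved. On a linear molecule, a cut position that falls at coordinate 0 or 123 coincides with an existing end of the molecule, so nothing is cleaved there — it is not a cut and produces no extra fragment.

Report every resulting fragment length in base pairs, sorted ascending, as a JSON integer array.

[2,5,5,5,5,7,7,7,7,8,8,9,11,11,13,13]

Site scan:
  SqiV ATTAT/0: at [2, 7, 14, 25, 33, 72, 105, 110] ⇒ [2, 7, 14, 25, 33, 72, 105, 110]
  TgoIV TGCTA/0: at [40, 53, 58, 65, 81, 89, 100] ⇒ [40, 53, 58, 65, 81, 89, 100]

All cut coordinates (distinct, sorted): [2, 7, 14, 25, 33, 40, 53, 58, 65, 72, 81, 89, 100, 105, 110]

Fragment lengths:
  [0,2): 2 bp
  [2,7): 5 bp
  [7,14): 7 bp
  [14,25): 11 bp
  [25,33): 8 bp
  [33,40): 7 bp
  [40,53): 13 bp
  [53,58): 5 bp
  [58,65): 7 bp
  [65,72): 7 bp
  [72,81): 9 bp
  [81,89): 8 bp
  [89,100): 11 bp
  [100,105): 5 bp
  [105,110): 5 bp
  [110,123): 13 bp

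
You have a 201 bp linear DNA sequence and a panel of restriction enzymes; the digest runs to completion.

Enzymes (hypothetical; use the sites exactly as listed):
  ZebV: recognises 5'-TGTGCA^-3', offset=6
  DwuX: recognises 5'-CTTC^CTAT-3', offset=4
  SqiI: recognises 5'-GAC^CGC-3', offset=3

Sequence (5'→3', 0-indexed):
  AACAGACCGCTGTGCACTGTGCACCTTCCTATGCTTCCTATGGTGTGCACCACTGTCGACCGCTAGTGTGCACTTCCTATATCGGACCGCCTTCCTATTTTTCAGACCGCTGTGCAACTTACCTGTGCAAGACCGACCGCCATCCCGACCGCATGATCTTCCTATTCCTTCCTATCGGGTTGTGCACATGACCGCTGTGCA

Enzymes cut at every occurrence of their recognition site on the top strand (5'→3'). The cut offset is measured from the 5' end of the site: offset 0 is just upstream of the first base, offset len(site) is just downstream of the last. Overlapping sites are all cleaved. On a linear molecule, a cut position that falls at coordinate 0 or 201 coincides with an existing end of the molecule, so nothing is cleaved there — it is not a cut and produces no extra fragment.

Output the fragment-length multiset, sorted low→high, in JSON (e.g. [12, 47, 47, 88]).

[4,5,6,7,7,7,8,9,9,9,9,10,11,11,12,12,12,12,13,13,15]

Per-enzyme occurrences:
  ZebV TGTGCA/6: at [10, 17, 43, 66, 110, 123, 180, 195] ⇒ [16, 23, 49, 72, 116, 129, 186] (position 201 is a terminus of the linear molecule — no cut)
  DwuX CTTCCTAT/4: at [24, 33, 72, 90, 157, 167] ⇒ [28, 37, 76, 94, 161, 171]
  SqiI GACCGC/3: at [4, 57, 84, 104, 134, 146, 189] ⇒ [7, 60, 87, 107, 137, 149, 192]

Pooled cuts: [7, 16, 23, 28, 37, 49, 60, 72, 76, 87, 94, 107, 116, 129, 137, 149, 161, 171, 186, 192]

Fragments:
  [0,7): 7 bp
  [7,16): 9 bp
  [16,23): 7 bp
  [23,28): 5 bp
  [28,37): 9 bp
  [37,49): 12 bp
  [49,60): 11 bp
  [60,72): 12 bp
  [72,76): 4 bp
  [76,87): 11 bp
  [87,94): 7 bp
  [94,107): 13 bp
  [107,116): 9 bp
  [116,129): 13 bp
  [129,137): 8 bp
  [137,149): 12 bp
  [149,161): 12 bp
  [161,171): 10 bp
  [171,186): 15 bp
  [186,192): 6 bp
  [192,201): 9 bp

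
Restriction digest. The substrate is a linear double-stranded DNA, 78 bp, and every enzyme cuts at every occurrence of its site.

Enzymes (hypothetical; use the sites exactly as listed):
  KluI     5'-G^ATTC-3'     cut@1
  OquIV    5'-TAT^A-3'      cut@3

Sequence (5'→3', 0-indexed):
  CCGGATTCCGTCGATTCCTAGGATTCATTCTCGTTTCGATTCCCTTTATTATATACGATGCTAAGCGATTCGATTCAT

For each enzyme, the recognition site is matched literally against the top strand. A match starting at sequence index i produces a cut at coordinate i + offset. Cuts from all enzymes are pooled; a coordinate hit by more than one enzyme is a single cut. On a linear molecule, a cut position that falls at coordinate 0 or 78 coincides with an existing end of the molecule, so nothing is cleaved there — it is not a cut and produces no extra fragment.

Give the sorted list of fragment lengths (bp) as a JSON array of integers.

Site scan:
  KluI GATTC/1: at [3, 12, 21, 37, 66, 71] ⇒ [4, 13, 22, 38, 67, 72]
  OquIV TATA/3: at [49, 51] ⇒ [52, 54]

All cut coordinates (distinct, sorted): [4, 13, 22, 38, 52, 54, 67, 72]

Fragments:
  [0,4): 4 bp
  [4,13): 9 bp
  [13,22): 9 bp
  [22,38): 16 bp
  [38,52): 14 bp
  [52,54): 2 bp
  [54,67): 13 bp
  [67,72): 5 bp
  [72,78): 6 bp

[2,4,5,6,9,9,13,14,16]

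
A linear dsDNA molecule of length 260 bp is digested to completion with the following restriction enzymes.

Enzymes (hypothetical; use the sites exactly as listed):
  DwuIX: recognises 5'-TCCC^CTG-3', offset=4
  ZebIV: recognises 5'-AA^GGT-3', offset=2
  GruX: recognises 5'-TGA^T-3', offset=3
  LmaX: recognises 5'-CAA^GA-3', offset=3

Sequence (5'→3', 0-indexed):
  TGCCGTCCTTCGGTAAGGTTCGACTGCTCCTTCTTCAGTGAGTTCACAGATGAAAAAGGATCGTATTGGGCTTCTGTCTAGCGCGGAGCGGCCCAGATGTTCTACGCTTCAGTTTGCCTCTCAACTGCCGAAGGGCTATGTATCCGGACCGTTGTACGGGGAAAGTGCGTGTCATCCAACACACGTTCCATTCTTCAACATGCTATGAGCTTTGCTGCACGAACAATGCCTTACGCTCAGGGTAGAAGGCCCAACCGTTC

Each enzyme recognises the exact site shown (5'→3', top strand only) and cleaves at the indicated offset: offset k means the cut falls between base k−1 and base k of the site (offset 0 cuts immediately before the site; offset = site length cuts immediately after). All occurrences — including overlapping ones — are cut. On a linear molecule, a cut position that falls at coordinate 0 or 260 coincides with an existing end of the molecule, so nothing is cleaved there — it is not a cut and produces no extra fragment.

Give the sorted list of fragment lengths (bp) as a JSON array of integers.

[16,244]

Site scan:
  DwuIX (TCCCCTG, off=4): no sites
  ZebIV AAGGT/2: at [14] ⇒ [16]
  GruX (TGAT, off=3): no sites
  LmaX (CAAGA, off=3): no sites

Pooled cuts: [16]

Fragments:
  [0,16): 16 bp
  [16,260): 244 bp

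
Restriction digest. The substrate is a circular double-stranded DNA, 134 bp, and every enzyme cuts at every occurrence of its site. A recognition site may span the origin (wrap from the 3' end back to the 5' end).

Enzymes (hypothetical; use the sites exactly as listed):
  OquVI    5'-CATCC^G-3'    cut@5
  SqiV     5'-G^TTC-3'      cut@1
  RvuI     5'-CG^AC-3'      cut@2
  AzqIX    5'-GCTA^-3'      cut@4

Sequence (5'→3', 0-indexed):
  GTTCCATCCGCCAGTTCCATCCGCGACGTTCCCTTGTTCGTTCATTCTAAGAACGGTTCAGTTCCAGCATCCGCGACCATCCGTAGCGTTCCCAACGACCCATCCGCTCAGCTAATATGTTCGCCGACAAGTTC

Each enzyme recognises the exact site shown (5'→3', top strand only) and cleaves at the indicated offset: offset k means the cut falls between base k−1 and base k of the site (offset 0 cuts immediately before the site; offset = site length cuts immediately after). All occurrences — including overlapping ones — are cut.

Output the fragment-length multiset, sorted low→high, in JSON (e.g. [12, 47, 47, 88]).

[3,3,3,4,4,5,5,5,5,6,7,7,8,8,8,8,9,9,11,16]

Scan for sites:
  OquVI CATCCG/5: at [4, 17, 67, 77, 100] ⇒ [9, 22, 72, 82, 105]
  SqiV GTTC/1: at [0, 13, 27, 35, 39, 55, 60, 87, 118, 130] ⇒ [1, 14, 28, 36, 40, 56, 61, 88, 119, 131]
  RvuI CGAC/2: at [23, 73, 95, 124] ⇒ [25, 75, 97, 126]
  AzqIX GCTA/4: at [110] ⇒ [114]

Pooled cuts: [1, 9, 14, 22, 25, 28, 36, 40, 56, 61, 72, 75, 82, 88, 97, 105, 114, 119, 126, 131]

Fragments:
  1→9: 8 bp
  9→14: 5 bp
  14→22: 8 bp
  22→25: 3 bp
  25→28: 3 bp
  28→36: 8 bp
  36→40: 4 bp
  40→56: 16 bp
  56→61: 5 bp
  61→72: 11 bp
  72→75: 3 bp
  75→82: 7 bp
  82→88: 6 bp
  88→97: 9 bp
  97→105: 8 bp
  105→114: 9 bp
  114→119: 5 bp
  119→126: 7 bp
  126→131: 5 bp
  131→1 (wrap): 134-131+1 = 4 bp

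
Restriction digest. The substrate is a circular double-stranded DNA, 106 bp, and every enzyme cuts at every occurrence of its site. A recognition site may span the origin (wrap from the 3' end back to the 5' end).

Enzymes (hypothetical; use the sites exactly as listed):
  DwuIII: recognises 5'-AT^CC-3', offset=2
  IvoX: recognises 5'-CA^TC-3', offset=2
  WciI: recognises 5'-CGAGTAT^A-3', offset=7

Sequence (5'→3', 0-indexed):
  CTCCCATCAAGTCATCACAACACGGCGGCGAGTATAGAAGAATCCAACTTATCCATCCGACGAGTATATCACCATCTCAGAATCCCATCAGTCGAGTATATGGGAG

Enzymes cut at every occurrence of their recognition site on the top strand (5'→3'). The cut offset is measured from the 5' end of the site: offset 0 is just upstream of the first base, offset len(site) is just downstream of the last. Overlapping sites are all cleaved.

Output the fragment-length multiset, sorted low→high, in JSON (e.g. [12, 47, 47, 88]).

Scan for sites:
  DwuIII (ATCC, off=2): starts [41, 50, 54, 81] → cuts [43, 52, 56, 83]
  IvoX (CATC, off=2): starts [4, 12, 53, 72, 85] → cuts [6, 14, 55, 74, 87]
  WciI (CGAGTATA, off=7): starts [28, 60, 92] → cuts [35, 67, 99]

All cut coordinates (distinct, sorted): [6, 14, 35, 43, 52, 55, 56, 67, 74, 83, 87, 99]

Fragment lengths:
  6→14: 8 bp
  14→35: 21 bp
  35→43: 8 bp
  43→52: 9 bp
  52→55: 3 bp
  55→56: 1 bp
  56→67: 11 bp
  67→74: 7 bp
  74→83: 9 bp
  83→87: 4 bp
  87→99: 12 bp
  99→6 (wrap): 106-99+6 = 13 bp

[1,3,4,7,8,8,9,9,11,12,13,21]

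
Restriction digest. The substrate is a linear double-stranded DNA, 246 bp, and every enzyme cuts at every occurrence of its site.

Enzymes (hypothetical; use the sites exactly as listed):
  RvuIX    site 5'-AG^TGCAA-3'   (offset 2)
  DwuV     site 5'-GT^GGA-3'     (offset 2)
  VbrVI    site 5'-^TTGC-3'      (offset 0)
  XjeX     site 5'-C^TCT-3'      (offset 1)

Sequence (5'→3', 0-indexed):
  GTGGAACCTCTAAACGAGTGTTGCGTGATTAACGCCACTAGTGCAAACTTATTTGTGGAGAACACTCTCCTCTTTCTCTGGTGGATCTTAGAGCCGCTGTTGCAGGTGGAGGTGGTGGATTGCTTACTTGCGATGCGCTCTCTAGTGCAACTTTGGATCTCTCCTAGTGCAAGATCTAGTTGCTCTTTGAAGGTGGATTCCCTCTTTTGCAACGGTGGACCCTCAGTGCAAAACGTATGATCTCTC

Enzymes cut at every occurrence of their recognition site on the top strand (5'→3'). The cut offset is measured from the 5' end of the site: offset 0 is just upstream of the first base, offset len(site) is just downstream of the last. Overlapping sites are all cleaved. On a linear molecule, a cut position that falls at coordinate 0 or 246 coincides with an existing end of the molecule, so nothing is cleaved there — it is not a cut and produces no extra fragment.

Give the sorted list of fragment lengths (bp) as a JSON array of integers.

[2,2,3,4,4,4,5,5,6,6,6,8,8,8,8,9,9,10,10,11,11,12,12,14,15,16,17,21]

Scan for sites:
  RvuIX (AGTGCAA, off=2): starts [39, 143, 165, 224] → cuts [41, 145, 167, 226]
  DwuV (GTGGA, off=2): starts [0, 54, 80, 105, 114, 192, 214] → cuts [2, 56, 82, 107, 116, 194, 216]
  VbrVI (TTGC, off=0): starts [20, 99, 119, 127, 179, 206] → cuts [20, 99, 119, 127, 179, 206]
  XjeX (CTCT, off=1): starts [7, 64, 69, 75, 137, 139, 158, 182, 201, 241] → cuts [8, 65, 70, 76, 138, 140, 159, 183, 202, 242]

Pooled cuts: [2, 8, 20, 41, 56, 65, 70, 76, 82, 99, 107, 116, 119, 127, 138, 140, 145, 159, 167, 179, 183, 194, 202, 206, 216, 226, 242]

Fragment lengths:
  [0,2): 2 bp
  [2,8): 6 bp
  [8,20): 12 bp
  [20,41): 21 bp
  [41,56): 15 bp
  [56,65): 9 bp
  [65,70): 5 bp
  [70,76): 6 bp
  [76,82): 6 bp
  [82,99): 17 bp
  [99,107): 8 bp
  [107,116): 9 bp
  [116,119): 3 bp
  [119,127): 8 bp
  [127,138): 11 bp
  [138,140): 2 bp
  [140,145): 5 bp
  [145,159): 14 bp
  [159,167): 8 bp
  [167,179): 12 bp
  [179,183): 4 bp
  [183,194): 11 bp
  [194,202): 8 bp
  [202,206): 4 bp
  [206,216): 10 bp
  [216,226): 10 bp
  [226,242): 16 bp
  [242,246): 4 bp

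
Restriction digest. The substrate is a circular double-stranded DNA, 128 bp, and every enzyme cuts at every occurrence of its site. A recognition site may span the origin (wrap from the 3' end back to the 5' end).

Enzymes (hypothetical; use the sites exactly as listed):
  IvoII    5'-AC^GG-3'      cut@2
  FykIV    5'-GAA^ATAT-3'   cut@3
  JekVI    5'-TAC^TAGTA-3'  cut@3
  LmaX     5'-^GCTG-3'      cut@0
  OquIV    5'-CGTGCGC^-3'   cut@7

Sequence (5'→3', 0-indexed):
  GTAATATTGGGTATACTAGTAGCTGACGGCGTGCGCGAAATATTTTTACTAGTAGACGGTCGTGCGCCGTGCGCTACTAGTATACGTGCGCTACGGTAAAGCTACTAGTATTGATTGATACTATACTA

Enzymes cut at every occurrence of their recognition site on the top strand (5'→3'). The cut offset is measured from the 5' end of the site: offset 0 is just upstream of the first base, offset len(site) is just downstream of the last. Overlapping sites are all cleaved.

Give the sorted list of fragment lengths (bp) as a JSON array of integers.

[3,3,3,5,6,7,8,9,10,10,11,14,18,21]

Per-enzyme occurrences:
  IvoII ACGG/2: at [25, 55, 92] ⇒ [27, 57, 94]
  FykIV GAAATAT/3: at [36] ⇒ [39]
  JekVI TACTAGTA/3: at [13, 46, 74, 102, 123] ⇒ [16, 49, 77, 105, 126]
  LmaX GCTG/0: at [21] ⇒ [21]
  OquIV CGTGCGC/7: at [29, 60, 67, 84] ⇒ [36, 67, 74, 91]

Pooled cuts: [16, 21, 27, 36, 39, 49, 57, 67, 74, 77, 91, 94, 105, 126]

Fragments:
  16→21: 5 bp
  21→27: 6 bp
  27→36: 9 bp
  36→39: 3 bp
  39→49: 10 bp
  49→57: 8 bp
  57→67: 10 bp
  67→74: 7 bp
  74→77: 3 bp
  77→91: 14 bp
  91→94: 3 bp
  94→105: 11 bp
  105→126: 21 bp
  126→16 (wrap): 128-126+16 = 18 bp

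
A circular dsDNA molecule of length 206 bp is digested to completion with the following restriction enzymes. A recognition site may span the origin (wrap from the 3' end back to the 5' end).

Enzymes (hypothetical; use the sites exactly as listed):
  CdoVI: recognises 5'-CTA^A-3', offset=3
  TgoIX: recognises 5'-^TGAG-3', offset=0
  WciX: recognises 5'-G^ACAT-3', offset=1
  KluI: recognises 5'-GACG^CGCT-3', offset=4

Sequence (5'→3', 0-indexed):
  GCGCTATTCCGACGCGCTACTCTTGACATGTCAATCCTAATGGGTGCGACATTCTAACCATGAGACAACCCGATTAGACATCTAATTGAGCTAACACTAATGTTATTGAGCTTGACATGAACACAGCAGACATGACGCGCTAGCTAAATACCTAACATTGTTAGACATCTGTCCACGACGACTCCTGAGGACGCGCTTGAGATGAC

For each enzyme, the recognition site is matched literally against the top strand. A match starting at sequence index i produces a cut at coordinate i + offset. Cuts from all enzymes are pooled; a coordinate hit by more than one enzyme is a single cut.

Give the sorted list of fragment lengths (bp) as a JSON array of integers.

Scan for sites:
  CdoVI (CTAA, off=3): starts [36, 53, 81, 90, 96, 143, 151] → cuts [39, 56, 84, 93, 99, 146, 154]
  TgoIX (TGAG, off=0): starts [60, 86, 106, 185, 197] → cuts [60, 86, 106, 185, 197]
  WciX (GACAT, off=1): starts [24, 47, 76, 113, 128, 163] → cuts [25, 48, 77, 114, 129, 164]
  KluI (GACGCGCT, off=4): starts [10, 133, 189, 203] → cuts [1, 14, 137, 193]

Pooled cuts: [1, 14, 25, 39, 48, 56, 60, 77, 84, 86, 93, 99, 106, 114, 129, 137, 146, 154, 164, 185, 193, 197]

Fragment lengths:
  1→14: 13 bp
  14→25: 11 bp
  25→39: 14 bp
  39→48: 9 bp
  48→56: 8 bp
  56→60: 4 bp
  60→77: 17 bp
  77→84: 7 bp
  84→86: 2 bp
  86→93: 7 bp
  93→99: 6 bp
  99→106: 7 bp
  106→114: 8 bp
  114→129: 15 bp
  129→137: 8 bp
  137→146: 9 bp
  146→154: 8 bp
  154→164: 10 bp
  164→185: 21 bp
  185→193: 8 bp
  193→197: 4 bp
  197→1 (wrap): 206-197+1 = 10 bp

[2,4,4,6,7,7,7,8,8,8,8,8,9,9,10,10,11,13,14,15,17,21]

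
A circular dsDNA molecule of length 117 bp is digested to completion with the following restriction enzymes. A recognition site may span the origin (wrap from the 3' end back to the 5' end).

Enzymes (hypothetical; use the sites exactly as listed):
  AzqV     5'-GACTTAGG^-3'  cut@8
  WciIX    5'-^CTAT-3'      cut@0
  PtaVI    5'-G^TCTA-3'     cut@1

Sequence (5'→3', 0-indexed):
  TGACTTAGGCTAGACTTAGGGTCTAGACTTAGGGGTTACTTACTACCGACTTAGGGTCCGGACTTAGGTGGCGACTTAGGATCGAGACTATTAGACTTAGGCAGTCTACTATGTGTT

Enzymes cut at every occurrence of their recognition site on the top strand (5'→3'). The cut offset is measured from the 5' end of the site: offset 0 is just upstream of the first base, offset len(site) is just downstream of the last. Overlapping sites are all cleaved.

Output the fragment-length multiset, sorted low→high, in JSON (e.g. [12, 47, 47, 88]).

Per-enzyme occurrences:
  AzqV GACTTAGG/8: at [1, 12, 25, 47, 60, 72, 93] ⇒ [9, 20, 33, 55, 68, 80, 101]
  WciIX CTAT/0: at [87, 108] ⇒ [87, 108]
  PtaVI GTCTA/1: at [20, 103] ⇒ [21, 104]

Pooled cuts: [9, 20, 21, 33, 55, 68, 80, 87, 101, 104, 108]

Fragment lengths:
  9→20: 11 bp
  20→21: 1 bp
  21→33: 12 bp
  33→55: 22 bp
  55→68: 13 bp
  68→80: 12 bp
  80→87: 7 bp
  87→101: 14 bp
  101→104: 3 bp
  104→108: 4 bp
  108→9 (wrap): 117-108+9 = 18 bp

[1,3,4,7,11,12,12,13,14,18,22]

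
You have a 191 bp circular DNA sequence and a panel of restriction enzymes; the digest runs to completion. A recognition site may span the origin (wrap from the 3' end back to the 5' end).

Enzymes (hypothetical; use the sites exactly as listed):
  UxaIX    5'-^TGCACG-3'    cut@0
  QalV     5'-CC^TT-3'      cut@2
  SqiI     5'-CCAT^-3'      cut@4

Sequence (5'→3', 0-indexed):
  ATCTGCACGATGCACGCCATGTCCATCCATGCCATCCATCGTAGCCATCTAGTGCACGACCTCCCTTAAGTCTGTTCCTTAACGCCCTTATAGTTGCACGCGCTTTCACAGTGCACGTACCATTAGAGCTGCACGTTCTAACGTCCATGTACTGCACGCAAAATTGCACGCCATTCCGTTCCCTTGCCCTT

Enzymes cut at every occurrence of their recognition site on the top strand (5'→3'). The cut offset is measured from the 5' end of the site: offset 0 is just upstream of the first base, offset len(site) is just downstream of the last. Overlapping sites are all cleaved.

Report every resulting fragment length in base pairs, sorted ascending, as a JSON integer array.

Per-enzyme occurrences:
  UxaIX TGCACG/0: at [3, 10, 52, 94, 111, 129, 152, 164] ⇒ [3, 10, 52, 94, 111, 129, 152, 164]
  QalV CCTT/2: at [63, 76, 85, 181, 187] ⇒ [65, 78, 87, 183, 189]
  SqiI CCAT/4: at [16, 22, 26, 31, 35, 44, 119, 144, 170] ⇒ [20, 26, 30, 35, 39, 48, 123, 148, 174]

All cut coordinates (distinct, sorted): [3, 10, 20, 26, 30, 35, 39, 48, 52, 65, 78, 87, 94, 111, 123, 129, 148, 152, 164, 174, 183, 189]

Fragments:
  3→10: 7 bp
  10→20: 10 bp
  20→26: 6 bp
  26→30: 4 bp
  30→35: 5 bp
  35→39: 4 bp
  39→48: 9 bp
  48→52: 4 bp
  52→65: 13 bp
  65→78: 13 bp
  78→87: 9 bp
  87→94: 7 bp
  94→111: 17 bp
  111→123: 12 bp
  123→129: 6 bp
  129→148: 19 bp
  148→152: 4 bp
  152→164: 12 bp
  164→174: 10 bp
  174→183: 9 bp
  183→189: 6 bp
  189→3 (wrap): 191-189+3 = 5 bp

[4,4,4,4,5,5,6,6,6,7,7,9,9,9,10,10,12,12,13,13,17,19]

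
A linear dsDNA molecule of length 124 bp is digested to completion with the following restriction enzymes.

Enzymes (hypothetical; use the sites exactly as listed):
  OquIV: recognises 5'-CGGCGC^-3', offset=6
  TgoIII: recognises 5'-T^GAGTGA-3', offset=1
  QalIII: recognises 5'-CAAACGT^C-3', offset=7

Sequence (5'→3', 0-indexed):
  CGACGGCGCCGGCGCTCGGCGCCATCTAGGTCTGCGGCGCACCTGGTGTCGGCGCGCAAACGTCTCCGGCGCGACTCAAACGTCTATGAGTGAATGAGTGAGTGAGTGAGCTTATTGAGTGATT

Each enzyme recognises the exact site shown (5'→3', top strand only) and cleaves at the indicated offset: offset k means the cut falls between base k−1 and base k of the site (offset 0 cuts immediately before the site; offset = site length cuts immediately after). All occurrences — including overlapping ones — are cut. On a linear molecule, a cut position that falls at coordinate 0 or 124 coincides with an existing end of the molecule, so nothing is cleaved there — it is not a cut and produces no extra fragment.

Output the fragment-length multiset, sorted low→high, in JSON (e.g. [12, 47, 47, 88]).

Site scan:
  OquIV CGGCGC/6: at [3, 9, 16, 34, 49, 66] ⇒ [9, 15, 22, 40, 55, 72]
  TgoIII TGAGTGA/1: at [86, 94, 98, 102, 115] ⇒ [87, 95, 99, 103, 116]
  QalIII CAAACGTC/7: at [56, 76] ⇒ [63, 83]

All cut coordinates (distinct, sorted): [9, 15, 22, 40, 55, 63, 72, 83, 87, 95, 99, 103, 116]

Fragment lengths:
  [0,9): 9 bp
  [9,15): 6 bp
  [15,22): 7 bp
  [22,40): 18 bp
  [40,55): 15 bp
  [55,63): 8 bp
  [63,72): 9 bp
  [72,83): 11 bp
  [83,87): 4 bp
  [87,95): 8 bp
  [95,99): 4 bp
  [99,103): 4 bp
  [103,116): 13 bp
  [116,124): 8 bp

[4,4,4,6,7,8,8,8,9,9,11,13,15,18]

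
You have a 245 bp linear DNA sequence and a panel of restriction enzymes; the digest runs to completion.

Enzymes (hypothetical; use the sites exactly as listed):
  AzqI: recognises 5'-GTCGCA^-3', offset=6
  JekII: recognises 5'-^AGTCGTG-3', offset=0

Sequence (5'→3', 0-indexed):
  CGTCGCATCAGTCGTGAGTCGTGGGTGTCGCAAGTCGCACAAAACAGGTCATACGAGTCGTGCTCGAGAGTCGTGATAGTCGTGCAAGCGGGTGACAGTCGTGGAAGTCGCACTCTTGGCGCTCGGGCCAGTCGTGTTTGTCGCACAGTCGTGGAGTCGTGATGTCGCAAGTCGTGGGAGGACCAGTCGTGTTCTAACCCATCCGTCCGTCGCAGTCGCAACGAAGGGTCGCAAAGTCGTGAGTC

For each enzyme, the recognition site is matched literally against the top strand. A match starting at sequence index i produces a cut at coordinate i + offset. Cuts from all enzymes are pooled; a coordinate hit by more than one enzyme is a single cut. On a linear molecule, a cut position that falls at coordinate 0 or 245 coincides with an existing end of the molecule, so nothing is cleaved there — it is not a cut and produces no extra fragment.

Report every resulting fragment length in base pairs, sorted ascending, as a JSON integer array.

Scan for sites:
  AzqI GTCGCA/6: at [1, 26, 33, 106, 139, 163, 208, 214, 227] ⇒ [7, 32, 39, 112, 145, 169, 214, 220, 233]
  JekII AGTCGTG/0: at [9, 16, 55, 68, 77, 96, 129, 146, 154, 169, 184, 234] ⇒ [9, 16, 55, 68, 77, 96, 129, 146, 154, 169, 184, 234]

All cut coordinates (distinct, sorted): [7, 9, 16, 32, 39, 55, 68, 77, 96, 112, 129, 145, 146, 154, 169, 184, 214, 220, 233, 234]

Fragments:
  [0,7): 7 bp
  [7,9): 2 bp
  [9,16): 7 bp
  [16,32): 16 bp
  [32,39): 7 bp
  [39,55): 16 bp
  [55,68): 13 bp
  [68,77): 9 bp
  [77,96): 19 bp
  [96,112): 16 bp
  [112,129): 17 bp
  [129,145): 16 bp
  [145,146): 1 bp
  [146,154): 8 bp
  [154,169): 15 bp
  [169,184): 15 bp
  [184,214): 30 bp
  [214,220): 6 bp
  [220,233): 13 bp
  [233,234): 1 bp
  [234,245): 11 bp

[1,1,2,6,7,7,7,8,9,11,13,13,15,15,16,16,16,16,17,19,30]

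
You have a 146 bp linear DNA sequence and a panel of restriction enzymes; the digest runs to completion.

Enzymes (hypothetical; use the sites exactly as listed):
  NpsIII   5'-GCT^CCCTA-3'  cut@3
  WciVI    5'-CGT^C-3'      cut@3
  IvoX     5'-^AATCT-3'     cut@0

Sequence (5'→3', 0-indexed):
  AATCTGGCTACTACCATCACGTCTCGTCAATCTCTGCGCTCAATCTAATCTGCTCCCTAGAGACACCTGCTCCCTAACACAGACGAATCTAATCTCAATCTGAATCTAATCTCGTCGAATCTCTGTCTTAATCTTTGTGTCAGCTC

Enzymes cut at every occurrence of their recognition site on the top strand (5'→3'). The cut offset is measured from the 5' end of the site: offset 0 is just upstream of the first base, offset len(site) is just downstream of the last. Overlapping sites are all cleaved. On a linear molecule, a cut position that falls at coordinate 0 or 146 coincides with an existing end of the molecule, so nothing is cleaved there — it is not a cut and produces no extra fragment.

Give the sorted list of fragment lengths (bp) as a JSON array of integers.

Per-enzyme occurrences:
  NpsIII (GCTCCCTA, off=3): starts [51, 68] → cuts [54, 71]
  WciVI (CGTC, off=3): starts [19, 24, 112] → cuts [22, 27, 115]
  IvoX (AATCT, off=0): starts [0, 28, 41, 46, 85, 90, 96, 102, 107, 117, 129] → cuts [28, 41, 46, 85, 90, 96, 102, 107, 117, 129] (position 0 is a terminus of the linear molecule — no cut)

All cut coordinates (distinct, sorted): [22, 27, 28, 41, 46, 54, 71, 85, 90, 96, 102, 107, 115, 117, 129]

Fragment lengths:
  [0,22): 22 bp
  [22,27): 5 bp
  [27,28): 1 bp
  [28,41): 13 bp
  [41,46): 5 bp
  [46,54): 8 bp
  [54,71): 17 bp
  [71,85): 14 bp
  [85,90): 5 bp
  [90,96): 6 bp
  [96,102): 6 bp
  [102,107): 5 bp
  [107,115): 8 bp
  [115,117): 2 bp
  [117,129): 12 bp
  [129,146): 17 bp

[1,2,5,5,5,5,6,6,8,8,12,13,14,17,17,22]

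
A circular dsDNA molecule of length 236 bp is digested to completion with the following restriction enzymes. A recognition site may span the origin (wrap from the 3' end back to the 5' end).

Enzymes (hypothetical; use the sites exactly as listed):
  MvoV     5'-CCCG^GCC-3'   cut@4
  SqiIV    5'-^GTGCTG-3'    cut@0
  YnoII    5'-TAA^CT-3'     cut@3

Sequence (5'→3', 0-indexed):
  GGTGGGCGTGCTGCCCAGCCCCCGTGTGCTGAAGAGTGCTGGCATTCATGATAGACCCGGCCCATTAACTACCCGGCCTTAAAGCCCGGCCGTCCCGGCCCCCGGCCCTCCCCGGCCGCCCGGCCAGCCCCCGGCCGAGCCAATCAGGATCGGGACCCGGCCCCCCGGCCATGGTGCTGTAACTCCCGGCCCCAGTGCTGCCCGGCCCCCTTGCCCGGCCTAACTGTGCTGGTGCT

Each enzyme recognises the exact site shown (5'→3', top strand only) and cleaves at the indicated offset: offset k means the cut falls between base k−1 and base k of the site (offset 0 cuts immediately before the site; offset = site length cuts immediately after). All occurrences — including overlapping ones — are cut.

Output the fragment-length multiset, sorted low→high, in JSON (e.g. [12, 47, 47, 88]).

Per-enzyme occurrences:
  MvoV (CCCGGCC, off=4): starts [55, 71, 84, 93, 100, 110, 118, 129, 155, 163, 184, 200, 213] → cuts [59, 75, 88, 97, 104, 114, 122, 133, 159, 167, 188, 204, 217]
  SqiIV (GTGCTG, off=0): starts [7, 25, 35, 173, 194, 225, 231] → cuts [7, 25, 35, 173, 194, 225, 231]
  YnoII (TAACT, off=3): starts [65, 179, 220] → cuts [68, 182, 223]

All cut coordinates (distinct, sorted): [7, 25, 35, 59, 68, 75, 88, 97, 104, 114, 122, 133, 159, 167, 173, 182, 188, 194, 204, 217, 223, 225, 231]

Fragments:
  7→25: 18 bp
  25→35: 10 bp
  35→59: 24 bp
  59→68: 9 bp
  68→75: 7 bp
  75→88: 13 bp
  88→97: 9 bp
  97→104: 7 bp
  104→114: 10 bp
  114→122: 8 bp
  122→133: 11 bp
  133→159: 26 bp
  159→167: 8 bp
  167→173: 6 bp
  173→182: 9 bp
  182→188: 6 bp
  188→194: 6 bp
  194→204: 10 bp
  204→217: 13 bp
  217→223: 6 bp
  223→225: 2 bp
  225→231: 6 bp
  231→7 (wrap): 236-231+7 = 12 bp

[2,6,6,6,6,6,7,7,8,8,9,9,9,10,10,10,11,12,13,13,18,24,26]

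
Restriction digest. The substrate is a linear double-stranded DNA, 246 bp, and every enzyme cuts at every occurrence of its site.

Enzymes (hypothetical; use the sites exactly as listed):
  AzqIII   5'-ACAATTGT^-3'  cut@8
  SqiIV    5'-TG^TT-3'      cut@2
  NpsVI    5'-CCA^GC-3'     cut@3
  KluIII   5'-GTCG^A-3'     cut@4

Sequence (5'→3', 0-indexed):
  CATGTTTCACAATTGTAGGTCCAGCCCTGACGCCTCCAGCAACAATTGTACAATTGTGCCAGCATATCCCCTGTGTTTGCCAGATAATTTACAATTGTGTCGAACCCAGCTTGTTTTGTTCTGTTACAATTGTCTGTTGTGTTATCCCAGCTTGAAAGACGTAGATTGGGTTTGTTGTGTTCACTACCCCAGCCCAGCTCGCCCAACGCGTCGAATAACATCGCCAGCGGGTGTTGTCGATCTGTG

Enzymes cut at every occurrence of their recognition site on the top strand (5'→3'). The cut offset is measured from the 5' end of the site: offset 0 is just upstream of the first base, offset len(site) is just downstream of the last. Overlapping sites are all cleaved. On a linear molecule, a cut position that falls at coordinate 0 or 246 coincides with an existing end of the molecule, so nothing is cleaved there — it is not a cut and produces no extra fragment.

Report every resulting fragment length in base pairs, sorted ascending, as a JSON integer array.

Site scan:
  AzqIII (ACAATTGT, off=8): starts [8, 41, 49, 90, 125] → cuts [16, 49, 57, 98, 133]
  SqiIV (TGTT, off=2): starts [2, 73, 111, 116, 121, 134, 139, 172, 177, 231] → cuts [4, 75, 113, 118, 123, 136, 141, 174, 179, 233]
  NpsVI (CCAGC, off=3): starts [20, 35, 58, 105, 146, 188, 193, 223] → cuts [23, 38, 61, 108, 149, 191, 196, 226]
  KluIII (GTCGA, off=4): starts [98, 209, 235] → cuts [102, 213, 239]

All cut coordinates (distinct, sorted): [4, 16, 23, 38, 49, 57, 61, 75, 98, 102, 108, 113, 118, 123, 133, 136, 141, 149, 174, 179, 191, 196, 213, 226, 233, 239]

Fragment lengths:
  [0,4): 4 bp
  [4,16): 12 bp
  [16,23): 7 bp
  [23,38): 15 bp
  [38,49): 11 bp
  [49,57): 8 bp
  [57,61): 4 bp
  [61,75): 14 bp
  [75,98): 23 bp
  [98,102): 4 bp
  [102,108): 6 bp
  [108,113): 5 bp
  [113,118): 5 bp
  [118,123): 5 bp
  [123,133): 10 bp
  [133,136): 3 bp
  [136,141): 5 bp
  [141,149): 8 bp
  [149,174): 25 bp
  [174,179): 5 bp
  [179,191): 12 bp
  [191,196): 5 bp
  [196,213): 17 bp
  [213,226): 13 bp
  [226,233): 7 bp
  [233,239): 6 bp
  [239,246): 7 bp

[3,4,4,4,5,5,5,5,5,5,6,6,7,7,7,8,8,10,11,12,12,13,14,15,17,23,25]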